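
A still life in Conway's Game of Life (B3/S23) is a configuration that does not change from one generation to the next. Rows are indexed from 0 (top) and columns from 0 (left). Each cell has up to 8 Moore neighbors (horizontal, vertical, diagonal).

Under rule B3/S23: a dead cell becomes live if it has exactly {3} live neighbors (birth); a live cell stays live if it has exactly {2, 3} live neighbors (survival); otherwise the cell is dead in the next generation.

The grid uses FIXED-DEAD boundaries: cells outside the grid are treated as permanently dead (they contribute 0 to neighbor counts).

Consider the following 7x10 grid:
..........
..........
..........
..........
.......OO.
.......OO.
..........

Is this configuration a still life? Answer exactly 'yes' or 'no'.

Answer: yes

Derivation:
Compute generation 1 and compare to generation 0 (given above):
Generation 1:
..........
..........
..........
..........
.......OO.
.......OO.
..........
The grids are IDENTICAL -> still life.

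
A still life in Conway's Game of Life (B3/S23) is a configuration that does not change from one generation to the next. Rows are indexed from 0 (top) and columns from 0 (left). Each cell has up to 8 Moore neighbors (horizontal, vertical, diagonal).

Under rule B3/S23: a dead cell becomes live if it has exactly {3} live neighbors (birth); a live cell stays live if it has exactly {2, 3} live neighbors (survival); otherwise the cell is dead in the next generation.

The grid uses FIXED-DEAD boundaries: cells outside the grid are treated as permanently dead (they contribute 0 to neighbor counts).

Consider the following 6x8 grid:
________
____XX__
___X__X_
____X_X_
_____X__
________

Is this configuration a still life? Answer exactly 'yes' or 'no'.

Answer: yes

Derivation:
Compute generation 1 and compare to generation 0 (given above):
Generation 1:
________
____XX__
___X__X_
____X_X_
_____X__
________
The grids are IDENTICAL -> still life.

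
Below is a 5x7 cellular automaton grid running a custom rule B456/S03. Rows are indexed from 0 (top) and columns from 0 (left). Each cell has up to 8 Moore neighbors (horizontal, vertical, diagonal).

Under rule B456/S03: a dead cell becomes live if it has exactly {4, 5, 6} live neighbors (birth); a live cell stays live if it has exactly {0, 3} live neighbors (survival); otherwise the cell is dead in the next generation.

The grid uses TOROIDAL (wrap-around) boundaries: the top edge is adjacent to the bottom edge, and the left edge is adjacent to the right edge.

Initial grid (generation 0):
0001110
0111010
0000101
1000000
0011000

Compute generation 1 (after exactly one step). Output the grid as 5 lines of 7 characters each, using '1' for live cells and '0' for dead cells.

Simulating step by step:
Generation 0 (given above): 12 live cells
Generation 1: 5 live cells
(generation 1 grid is the final answer)

Answer: 0010000
0010100
0000000
0000000
0001100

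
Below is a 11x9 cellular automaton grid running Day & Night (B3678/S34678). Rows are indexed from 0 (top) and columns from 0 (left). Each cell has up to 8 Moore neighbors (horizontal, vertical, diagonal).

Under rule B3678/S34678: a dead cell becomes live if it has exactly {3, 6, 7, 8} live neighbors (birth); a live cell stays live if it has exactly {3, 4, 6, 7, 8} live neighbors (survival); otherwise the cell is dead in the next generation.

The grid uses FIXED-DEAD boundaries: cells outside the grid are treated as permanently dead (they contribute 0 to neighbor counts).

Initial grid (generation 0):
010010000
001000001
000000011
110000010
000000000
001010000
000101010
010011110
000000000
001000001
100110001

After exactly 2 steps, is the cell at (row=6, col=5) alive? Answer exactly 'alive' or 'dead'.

Answer: alive

Derivation:
Simulating step by step:
Generation 0 (given above): 25 live cells
Generation 1: 17 live cells
000000000
000000010
010000011
000000001
010000000
000100000
001101000
000011100
000001110
000100000
000000000
Generation 2: 14 live cells
000000000
000000001
000000011
000000010
000000000
000010000
000101100
000110010
000001100
000000100
000000000

Cell (6,5) at generation 2: 1 -> alive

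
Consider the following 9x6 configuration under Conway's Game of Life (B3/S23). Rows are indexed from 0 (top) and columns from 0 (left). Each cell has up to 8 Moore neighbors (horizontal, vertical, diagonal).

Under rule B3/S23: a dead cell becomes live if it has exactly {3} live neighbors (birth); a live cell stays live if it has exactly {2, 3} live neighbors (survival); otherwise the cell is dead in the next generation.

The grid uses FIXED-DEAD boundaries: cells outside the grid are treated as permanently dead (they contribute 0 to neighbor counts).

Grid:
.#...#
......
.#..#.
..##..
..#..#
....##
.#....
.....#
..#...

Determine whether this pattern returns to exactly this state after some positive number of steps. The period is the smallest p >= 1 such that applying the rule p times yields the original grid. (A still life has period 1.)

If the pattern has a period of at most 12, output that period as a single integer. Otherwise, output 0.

Answer: 0

Derivation:
Simulating and comparing each generation to the original:
Gen 0 (original, given above): 13 live cells
Gen 1: 12 live cells, differs from original
Gen 2: 10 live cells, differs from original
Gen 3: 13 live cells, differs from original
Gen 4: 9 live cells, differs from original
Gen 5: 5 live cells, differs from original
Gen 6: 4 live cells, differs from original
Gen 7: 4 live cells, differs from original
Gen 8: 4 live cells, differs from original
Gen 9: 4 live cells, differs from original
Gen 10: 4 live cells, differs from original
Gen 11: 4 live cells, differs from original
Gen 12: 4 live cells, differs from original
No period found within 12 steps.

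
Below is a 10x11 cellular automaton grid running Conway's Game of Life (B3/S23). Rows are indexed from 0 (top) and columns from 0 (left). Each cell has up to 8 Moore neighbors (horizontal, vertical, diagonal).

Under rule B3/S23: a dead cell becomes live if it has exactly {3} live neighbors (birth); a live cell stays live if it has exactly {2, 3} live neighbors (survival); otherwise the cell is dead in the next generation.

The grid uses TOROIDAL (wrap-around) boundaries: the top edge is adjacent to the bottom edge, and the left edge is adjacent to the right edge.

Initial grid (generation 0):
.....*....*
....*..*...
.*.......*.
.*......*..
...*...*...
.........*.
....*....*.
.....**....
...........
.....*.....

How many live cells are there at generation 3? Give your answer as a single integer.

Simulating step by step:
Generation 0 (given above): 16 live cells
Generation 1: 12 live cells
....***....
...........
........*..
..*.....*..
........*..
........*..
.....*.....
.....*.....
.....**....
...........
Generation 2: 13 live cells
.....*.....
.....*.....
...........
.......***.
.......***.
...........
...........
....**.....
.....**....
....*......
Generation 3: 14 live cells
....**.....
...........
........*..
.......*.*.
.......*.*.
........*..
...........
....***....
......*....
....*.*....
Population at generation 3: 14

Answer: 14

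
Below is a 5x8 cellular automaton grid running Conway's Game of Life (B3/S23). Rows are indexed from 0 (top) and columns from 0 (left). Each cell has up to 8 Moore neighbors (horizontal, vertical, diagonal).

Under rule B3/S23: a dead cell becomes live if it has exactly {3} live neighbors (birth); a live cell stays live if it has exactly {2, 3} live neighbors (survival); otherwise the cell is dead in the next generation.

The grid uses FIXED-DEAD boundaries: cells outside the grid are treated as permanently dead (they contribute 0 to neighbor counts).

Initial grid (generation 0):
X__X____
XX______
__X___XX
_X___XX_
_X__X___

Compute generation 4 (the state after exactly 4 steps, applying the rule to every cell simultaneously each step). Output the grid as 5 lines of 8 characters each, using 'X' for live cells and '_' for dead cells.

Simulating step by step:
Generation 0 (given above): 12 live cells
Generation 1: 16 live cells
XX______
XXX_____
X_X__XXX
_XX__XXX
_____X__
Generation 2: 13 live cells
X_X_____
__X___X_
X__X_X_X
_XX_X__X
_____X__
Generation 3: 13 live cells
_X______
__XX__X_
___XXX_X
_XXXXX__
________
Generation 4: 12 live cells
(generation 4 grid is the final answer)

Answer: __X_____
__XX_XX_
_X______
__X__XX_
__XXX___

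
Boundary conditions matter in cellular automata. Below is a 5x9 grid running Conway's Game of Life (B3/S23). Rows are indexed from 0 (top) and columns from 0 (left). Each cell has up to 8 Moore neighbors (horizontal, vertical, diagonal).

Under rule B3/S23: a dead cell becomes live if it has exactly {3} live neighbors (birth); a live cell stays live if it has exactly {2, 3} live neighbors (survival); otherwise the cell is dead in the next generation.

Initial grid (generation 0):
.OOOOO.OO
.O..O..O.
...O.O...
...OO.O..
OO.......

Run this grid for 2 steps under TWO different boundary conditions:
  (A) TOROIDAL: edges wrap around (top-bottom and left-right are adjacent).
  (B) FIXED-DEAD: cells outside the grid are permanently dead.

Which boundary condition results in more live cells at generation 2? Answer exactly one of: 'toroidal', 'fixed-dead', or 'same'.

Answer: fixed-dead

Derivation:
Under TOROIDAL boundary, generation 2:
..O.OO...
OO.......
O....OOOO
O.......O
OO.......
Population = 14

Under FIXED-DEAD boundary, generation 2:
.OOOOOO.O
.O......O
.O...OOO.
..O..OO..
...OO....
Population = 18

Comparison: toroidal=14, fixed-dead=18 -> fixed-dead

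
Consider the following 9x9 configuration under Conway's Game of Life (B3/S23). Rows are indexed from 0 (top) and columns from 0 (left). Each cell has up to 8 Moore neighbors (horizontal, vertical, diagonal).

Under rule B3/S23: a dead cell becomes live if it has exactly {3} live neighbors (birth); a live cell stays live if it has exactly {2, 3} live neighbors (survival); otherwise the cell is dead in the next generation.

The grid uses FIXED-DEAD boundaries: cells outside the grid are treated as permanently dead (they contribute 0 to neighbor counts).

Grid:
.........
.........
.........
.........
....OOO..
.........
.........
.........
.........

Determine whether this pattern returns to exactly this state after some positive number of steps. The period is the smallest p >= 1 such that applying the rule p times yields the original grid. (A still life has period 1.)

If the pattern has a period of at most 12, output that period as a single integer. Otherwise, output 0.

Simulating and comparing each generation to the original:
Gen 0 (original, given above): 3 live cells
Gen 1: 3 live cells, differs from original
Gen 2: 3 live cells, MATCHES original -> period = 2

Answer: 2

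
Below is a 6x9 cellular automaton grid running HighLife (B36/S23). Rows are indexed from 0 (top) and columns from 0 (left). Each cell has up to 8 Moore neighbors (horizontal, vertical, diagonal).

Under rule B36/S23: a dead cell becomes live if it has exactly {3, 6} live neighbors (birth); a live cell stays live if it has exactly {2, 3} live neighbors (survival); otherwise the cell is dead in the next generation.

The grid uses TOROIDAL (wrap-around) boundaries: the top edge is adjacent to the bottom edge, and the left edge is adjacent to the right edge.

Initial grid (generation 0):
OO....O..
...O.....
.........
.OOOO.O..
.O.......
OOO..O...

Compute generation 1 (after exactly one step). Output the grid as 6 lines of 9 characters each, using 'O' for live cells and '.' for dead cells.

Answer: O........
.........
....O....
.OOO.....
..O.OO...
..O......

Derivation:
Simulating step by step:
Generation 0 (given above): 14 live cells
Generation 1: 9 live cells
(generation 1 grid is the final answer)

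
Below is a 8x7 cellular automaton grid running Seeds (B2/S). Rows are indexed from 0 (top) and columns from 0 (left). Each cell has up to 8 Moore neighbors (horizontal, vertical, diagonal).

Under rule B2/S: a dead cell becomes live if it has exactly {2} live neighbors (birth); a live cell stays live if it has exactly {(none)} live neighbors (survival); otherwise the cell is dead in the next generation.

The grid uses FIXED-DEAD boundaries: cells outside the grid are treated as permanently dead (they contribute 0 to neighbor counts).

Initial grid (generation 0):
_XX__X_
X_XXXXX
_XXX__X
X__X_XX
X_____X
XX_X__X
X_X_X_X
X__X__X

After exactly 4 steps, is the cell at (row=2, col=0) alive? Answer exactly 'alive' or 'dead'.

Simulating step by step:
Generation 0 (given above): 30 live cells
Generation 1: 5 live cells
X______
_______
_______
_______
___X___
____X__
_______
__X_X__
Generation 2: 5 live cells
_______
_______
_______
_______
____X__
___X___
____XX_
___X___
Generation 3: 3 live cells
_______
_______
_______
_______
___X___
_______
__X____
_____X_
Generation 4: 2 live cells
_______
_______
_______
_______
_______
__XX___
_______
_______

Cell (2,0) at generation 4: 0 -> dead

Answer: dead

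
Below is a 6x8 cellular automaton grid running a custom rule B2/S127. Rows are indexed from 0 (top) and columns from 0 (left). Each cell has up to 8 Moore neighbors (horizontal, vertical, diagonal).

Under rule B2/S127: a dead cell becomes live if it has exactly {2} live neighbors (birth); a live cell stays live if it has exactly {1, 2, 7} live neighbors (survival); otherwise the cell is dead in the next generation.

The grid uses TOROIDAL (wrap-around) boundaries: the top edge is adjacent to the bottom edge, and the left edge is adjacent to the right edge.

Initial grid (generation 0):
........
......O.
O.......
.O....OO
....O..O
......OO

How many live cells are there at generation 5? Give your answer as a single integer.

Simulating step by step:
Generation 0 (given above): 9 live cells
Generation 1: 12 live cells
.....O..
.......O
OO...O..
.O...OO.
........
O....OOO
Generation 2: 22 live cells
....OO..
.O..OO.O
.OO.OO..
.OO.OOOO
.O..O...
O...OO.O
Generation 3: 6 live cells
.O......
.O......
........
.......O
........
OO.....O
Generation 4: 10 live cells
.......O
OOO.....
O.......
........
.O....O.
.OO....O
Generation 5: 16 live cells
...O..OO
..O.....
O.O....O
OO.....O
.O....OO
.OO....O
Population at generation 5: 16

Answer: 16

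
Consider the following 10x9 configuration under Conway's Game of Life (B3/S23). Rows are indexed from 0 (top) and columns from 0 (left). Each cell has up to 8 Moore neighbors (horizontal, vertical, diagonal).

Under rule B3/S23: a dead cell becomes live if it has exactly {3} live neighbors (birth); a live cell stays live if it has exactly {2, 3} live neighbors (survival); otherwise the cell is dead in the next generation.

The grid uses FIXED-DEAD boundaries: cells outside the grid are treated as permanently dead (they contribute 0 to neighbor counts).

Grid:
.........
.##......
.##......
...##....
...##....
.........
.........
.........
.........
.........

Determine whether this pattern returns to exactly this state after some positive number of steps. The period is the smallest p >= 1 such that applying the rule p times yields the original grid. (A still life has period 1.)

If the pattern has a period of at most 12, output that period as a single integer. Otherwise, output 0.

Answer: 2

Derivation:
Simulating and comparing each generation to the original:
Gen 0 (original, given above): 8 live cells
Gen 1: 6 live cells, differs from original
Gen 2: 8 live cells, MATCHES original -> period = 2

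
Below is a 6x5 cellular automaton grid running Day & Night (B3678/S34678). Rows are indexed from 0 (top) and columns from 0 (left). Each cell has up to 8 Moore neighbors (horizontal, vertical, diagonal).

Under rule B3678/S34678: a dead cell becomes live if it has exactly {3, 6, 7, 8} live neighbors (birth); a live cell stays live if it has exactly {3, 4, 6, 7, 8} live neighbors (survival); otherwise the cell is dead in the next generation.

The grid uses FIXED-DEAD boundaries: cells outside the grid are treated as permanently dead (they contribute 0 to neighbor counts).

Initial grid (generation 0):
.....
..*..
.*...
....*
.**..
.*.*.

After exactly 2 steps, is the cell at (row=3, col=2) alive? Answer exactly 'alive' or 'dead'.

Simulating step by step:
Generation 0 (given above): 7 live cells
Generation 1: 4 live cells
.....
.....
.....
.**..
..**.
.....
Generation 2: 4 live cells
.....
.....
.....
..**.
.**..
.....

Cell (3,2) at generation 2: 1 -> alive

Answer: alive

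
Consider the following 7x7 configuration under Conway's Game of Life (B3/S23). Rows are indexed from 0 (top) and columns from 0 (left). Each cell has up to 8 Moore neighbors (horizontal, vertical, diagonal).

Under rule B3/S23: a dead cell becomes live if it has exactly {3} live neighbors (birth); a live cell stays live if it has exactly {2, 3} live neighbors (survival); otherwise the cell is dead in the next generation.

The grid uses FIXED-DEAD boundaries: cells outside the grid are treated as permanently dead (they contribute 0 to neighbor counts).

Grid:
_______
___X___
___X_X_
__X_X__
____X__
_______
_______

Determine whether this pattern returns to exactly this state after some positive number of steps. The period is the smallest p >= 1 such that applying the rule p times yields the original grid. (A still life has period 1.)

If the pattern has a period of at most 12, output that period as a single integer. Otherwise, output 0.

Simulating and comparing each generation to the original:
Gen 0 (original, given above): 6 live cells
Gen 1: 6 live cells, differs from original
Gen 2: 6 live cells, MATCHES original -> period = 2

Answer: 2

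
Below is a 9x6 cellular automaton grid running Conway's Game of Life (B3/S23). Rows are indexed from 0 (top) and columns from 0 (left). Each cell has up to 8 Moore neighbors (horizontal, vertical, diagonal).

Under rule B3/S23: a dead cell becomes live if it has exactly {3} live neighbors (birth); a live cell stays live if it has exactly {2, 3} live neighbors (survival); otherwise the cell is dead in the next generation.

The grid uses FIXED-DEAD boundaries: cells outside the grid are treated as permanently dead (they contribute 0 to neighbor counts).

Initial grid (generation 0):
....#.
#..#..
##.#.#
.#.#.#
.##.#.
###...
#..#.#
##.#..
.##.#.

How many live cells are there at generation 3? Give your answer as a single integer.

Answer: 18

Derivation:
Simulating step by step:
Generation 0 (given above): 25 live cells
Generation 1: 20 live cells
......
####..
##.#..
...#.#
....#.
#...#.
...##.
#..#..
####..
Generation 2: 20 live cells
.##...
#..#..
#..#..
..##..
...###
....##
...##.
#.....
####..
Generation 3: 18 live cells
.##...
#..#..
.#.##.
..#...
..#..#
......
...###
#...#.
###...
Population at generation 3: 18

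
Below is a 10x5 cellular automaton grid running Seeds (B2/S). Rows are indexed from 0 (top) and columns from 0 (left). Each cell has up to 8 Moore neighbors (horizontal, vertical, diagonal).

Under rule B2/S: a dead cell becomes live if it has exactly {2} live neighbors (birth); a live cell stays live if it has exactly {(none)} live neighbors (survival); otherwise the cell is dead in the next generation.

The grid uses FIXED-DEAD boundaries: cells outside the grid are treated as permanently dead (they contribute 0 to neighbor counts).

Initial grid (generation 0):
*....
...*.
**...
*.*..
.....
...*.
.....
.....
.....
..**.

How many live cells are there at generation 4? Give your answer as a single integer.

Answer: 9

Derivation:
Simulating step by step:
Generation 0 (given above): 9 live cells
Generation 1: 7 live cells
.....
..*..
...*.
.....
.***.
.....
.....
.....
..**.
.....
Generation 2: 10 live cells
.....
...*.
..*..
.*..*
.....
.*.*.
.....
..**.
.....
..**.
Generation 3: 14 live cells
.....
..*..
.*..*
..**.
**.**
..*..
.*..*
.....
.*..*
.....
Generation 4: 9 live cells
.....
.*.*.
.....
.....
.....
.....
..**.
*****
.....
.....
Population at generation 4: 9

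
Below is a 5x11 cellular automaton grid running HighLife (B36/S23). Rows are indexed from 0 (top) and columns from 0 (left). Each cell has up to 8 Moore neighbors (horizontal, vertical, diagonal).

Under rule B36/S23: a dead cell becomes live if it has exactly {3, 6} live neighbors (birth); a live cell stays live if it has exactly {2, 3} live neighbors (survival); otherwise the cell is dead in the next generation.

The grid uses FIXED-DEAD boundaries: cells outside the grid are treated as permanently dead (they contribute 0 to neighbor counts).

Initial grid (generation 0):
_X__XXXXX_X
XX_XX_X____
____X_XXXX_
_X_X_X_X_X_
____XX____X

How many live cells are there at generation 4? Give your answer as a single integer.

Simulating step by step:
Generation 0 (given above): 25 live cells
Generation 1: 21 live cells
XXXXX_XX___
XXXX_______
XX_______X_
___X___X_XX
____XXX____
Generation 2: 17 live cells
X___X______
____X______
X__X____XXX
____XXX_XXX
____XXX____
Generation 3: 15 live cells
___________
___XX____X_
___X___XX_X
___X__X_X_X
____X_XX_X_
Generation 4: 20 live cells
___________
___XX___XX_
__XX___XX_X
___XXXXX__X
_____XXXXX_
Population at generation 4: 20

Answer: 20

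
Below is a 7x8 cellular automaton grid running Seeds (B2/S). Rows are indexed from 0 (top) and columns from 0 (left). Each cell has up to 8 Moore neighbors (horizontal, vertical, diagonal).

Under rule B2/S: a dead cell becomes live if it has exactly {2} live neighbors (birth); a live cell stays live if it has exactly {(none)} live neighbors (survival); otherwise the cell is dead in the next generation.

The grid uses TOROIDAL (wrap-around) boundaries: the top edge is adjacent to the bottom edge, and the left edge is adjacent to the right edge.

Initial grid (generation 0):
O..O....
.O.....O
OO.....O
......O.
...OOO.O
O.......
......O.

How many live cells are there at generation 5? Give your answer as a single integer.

Answer: 9

Derivation:
Simulating step by step:
Generation 0 (given above): 14 live cells
Generation 1: 12 live cells
.OO...O.
......O.
..O.....
.OOO....
O.......
...O....
OO......
Generation 2: 10 live cells
.....O..
...O.O.O
........
O.......
....O...
..O....O
...O...O
Generation 3: 18 live cells
O.OO...O
........
O...O.OO
........
OO.O...O
O...O.O.
O.O.O...
Generation 4: 14 live cells
....O...
..O.OO..
.....O..
..OOOO..
..O.OOO.
........
......O.
Generation 5: 9 live cells
......O.
......O.
.O......
.O......
.O......
...OO..O
.....O..
Population at generation 5: 9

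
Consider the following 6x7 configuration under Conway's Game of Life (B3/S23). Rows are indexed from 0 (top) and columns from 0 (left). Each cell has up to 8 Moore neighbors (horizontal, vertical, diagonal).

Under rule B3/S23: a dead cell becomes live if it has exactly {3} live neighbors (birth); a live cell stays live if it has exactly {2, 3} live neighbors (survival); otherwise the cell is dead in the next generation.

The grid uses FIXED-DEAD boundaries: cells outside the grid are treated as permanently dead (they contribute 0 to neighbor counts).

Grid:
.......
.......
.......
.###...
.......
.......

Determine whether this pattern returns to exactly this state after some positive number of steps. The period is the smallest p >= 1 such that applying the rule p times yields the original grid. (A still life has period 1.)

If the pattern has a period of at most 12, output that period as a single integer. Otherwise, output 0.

Answer: 2

Derivation:
Simulating and comparing each generation to the original:
Gen 0 (original, given above): 3 live cells
Gen 1: 3 live cells, differs from original
Gen 2: 3 live cells, MATCHES original -> period = 2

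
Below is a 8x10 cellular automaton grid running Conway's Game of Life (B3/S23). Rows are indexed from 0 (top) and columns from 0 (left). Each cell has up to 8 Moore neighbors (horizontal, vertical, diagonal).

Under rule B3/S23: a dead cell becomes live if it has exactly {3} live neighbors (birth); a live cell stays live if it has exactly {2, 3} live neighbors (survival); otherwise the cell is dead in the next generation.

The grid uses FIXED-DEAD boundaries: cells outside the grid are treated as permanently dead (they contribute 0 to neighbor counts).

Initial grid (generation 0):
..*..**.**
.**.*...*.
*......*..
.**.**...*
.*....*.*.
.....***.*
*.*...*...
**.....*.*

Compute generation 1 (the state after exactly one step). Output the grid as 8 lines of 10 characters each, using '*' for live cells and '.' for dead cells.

Simulating step by step:
Generation 0 (given above): 30 live cells
Generation 1: 37 live cells
(generation 1 grid is the final answer)

Answer: .***.*.***
.***.**.**
*...**..*.
***..****.
.**.*...**
.*...*..*.
*....*....
**........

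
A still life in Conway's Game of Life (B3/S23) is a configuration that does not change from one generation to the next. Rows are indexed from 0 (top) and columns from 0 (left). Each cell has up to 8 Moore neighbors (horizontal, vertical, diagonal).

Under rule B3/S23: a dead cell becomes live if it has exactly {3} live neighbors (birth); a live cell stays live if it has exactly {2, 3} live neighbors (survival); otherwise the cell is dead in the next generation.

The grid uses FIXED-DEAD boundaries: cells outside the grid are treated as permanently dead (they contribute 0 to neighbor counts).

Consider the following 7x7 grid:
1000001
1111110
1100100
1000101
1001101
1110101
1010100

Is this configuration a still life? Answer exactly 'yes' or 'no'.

Answer: no

Derivation:
Compute generation 1 and compare to generation 0 (given above):
Generation 1:
1011110
0011110
0000000
1000100
1010101
1010100
1010010
Cell (0,2) differs: gen0=0 vs gen1=1 -> NOT a still life.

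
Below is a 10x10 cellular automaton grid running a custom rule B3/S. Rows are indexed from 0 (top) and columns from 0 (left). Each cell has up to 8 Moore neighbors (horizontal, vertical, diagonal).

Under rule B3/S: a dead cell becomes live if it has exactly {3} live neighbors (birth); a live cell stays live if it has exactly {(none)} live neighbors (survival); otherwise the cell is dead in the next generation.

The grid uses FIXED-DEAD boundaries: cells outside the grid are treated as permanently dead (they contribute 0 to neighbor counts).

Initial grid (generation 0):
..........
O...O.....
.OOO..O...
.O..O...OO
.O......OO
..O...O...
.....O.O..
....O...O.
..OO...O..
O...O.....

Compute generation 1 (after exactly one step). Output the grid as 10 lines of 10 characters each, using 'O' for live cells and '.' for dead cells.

Simulating step by step:
Generation 0 (given above): 24 live cells
Generation 1: 19 live cells
(generation 1 grid is the final answer)

Answer: ..........
.OOO......
O...OO....
O..O...O..
..O....O..
.......OO.
......O...
...O..OO..
....O.....
...O......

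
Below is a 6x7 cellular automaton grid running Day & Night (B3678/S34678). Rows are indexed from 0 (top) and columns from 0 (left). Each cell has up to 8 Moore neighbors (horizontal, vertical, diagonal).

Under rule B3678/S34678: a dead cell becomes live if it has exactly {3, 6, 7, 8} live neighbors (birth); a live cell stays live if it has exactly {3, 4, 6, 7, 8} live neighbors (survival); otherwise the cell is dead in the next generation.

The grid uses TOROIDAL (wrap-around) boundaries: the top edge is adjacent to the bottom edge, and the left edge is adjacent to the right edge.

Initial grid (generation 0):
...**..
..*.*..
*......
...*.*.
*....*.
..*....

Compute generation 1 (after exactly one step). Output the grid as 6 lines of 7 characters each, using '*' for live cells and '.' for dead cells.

Simulating step by step:
Generation 0 (given above): 10 live cells
Generation 1: 9 live cells
(generation 1 grid is the final answer)

Answer: ..**...
.......
...**..
....*..
....*.*
...**..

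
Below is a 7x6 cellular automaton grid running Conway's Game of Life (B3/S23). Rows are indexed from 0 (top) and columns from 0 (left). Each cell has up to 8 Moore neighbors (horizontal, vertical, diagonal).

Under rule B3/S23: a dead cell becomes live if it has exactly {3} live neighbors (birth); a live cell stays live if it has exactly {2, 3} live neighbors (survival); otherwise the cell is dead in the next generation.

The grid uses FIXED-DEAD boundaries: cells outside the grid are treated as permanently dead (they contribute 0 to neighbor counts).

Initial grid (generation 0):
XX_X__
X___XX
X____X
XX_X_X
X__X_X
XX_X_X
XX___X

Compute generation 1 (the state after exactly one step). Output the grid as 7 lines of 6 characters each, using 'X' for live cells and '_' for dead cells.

Simulating step by step:
Generation 0 (given above): 22 live cells
Generation 1: 19 live cells
(generation 1 grid is the final answer)

Answer: XX__X_
X___XX
X____X
XXX__X
___X_X
_____X
XXX_X_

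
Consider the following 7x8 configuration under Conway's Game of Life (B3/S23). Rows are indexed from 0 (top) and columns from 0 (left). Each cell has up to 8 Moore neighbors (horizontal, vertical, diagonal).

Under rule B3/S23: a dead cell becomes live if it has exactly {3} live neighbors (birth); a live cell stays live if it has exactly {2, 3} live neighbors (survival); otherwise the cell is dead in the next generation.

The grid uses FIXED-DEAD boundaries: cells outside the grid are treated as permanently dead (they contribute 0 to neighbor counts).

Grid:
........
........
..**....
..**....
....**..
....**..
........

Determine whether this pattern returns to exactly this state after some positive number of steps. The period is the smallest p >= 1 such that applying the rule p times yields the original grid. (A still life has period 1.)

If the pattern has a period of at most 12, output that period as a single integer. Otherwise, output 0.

Answer: 2

Derivation:
Simulating and comparing each generation to the original:
Gen 0 (original, given above): 8 live cells
Gen 1: 6 live cells, differs from original
Gen 2: 8 live cells, MATCHES original -> period = 2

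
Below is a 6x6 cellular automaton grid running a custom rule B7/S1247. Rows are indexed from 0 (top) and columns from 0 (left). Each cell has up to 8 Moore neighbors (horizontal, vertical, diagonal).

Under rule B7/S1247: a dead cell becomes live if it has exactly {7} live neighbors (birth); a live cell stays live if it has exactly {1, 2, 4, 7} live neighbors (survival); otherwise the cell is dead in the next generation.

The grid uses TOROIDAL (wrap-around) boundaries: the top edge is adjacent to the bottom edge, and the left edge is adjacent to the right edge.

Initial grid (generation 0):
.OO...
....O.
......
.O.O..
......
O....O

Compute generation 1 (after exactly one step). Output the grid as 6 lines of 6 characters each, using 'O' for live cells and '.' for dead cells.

Simulating step by step:
Generation 0 (given above): 7 live cells
Generation 1: 4 live cells
(generation 1 grid is the final answer)

Answer: .OO...
......
......
......
......
O....O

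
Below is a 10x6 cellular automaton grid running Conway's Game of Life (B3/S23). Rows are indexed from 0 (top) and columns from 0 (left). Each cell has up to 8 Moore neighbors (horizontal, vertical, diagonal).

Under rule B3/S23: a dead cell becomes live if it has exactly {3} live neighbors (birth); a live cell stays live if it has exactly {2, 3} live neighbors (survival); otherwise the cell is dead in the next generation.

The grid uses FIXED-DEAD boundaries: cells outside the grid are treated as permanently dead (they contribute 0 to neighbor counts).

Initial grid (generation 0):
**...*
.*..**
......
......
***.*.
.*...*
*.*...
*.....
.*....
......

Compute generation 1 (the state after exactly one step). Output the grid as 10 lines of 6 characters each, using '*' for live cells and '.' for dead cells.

Simulating step by step:
Generation 0 (given above): 16 live cells
Generation 1: 15 live cells
(generation 1 grid is the final answer)

Answer: **..**
**..**
......
.*....
***...
...*..
*.....
*.....
......
......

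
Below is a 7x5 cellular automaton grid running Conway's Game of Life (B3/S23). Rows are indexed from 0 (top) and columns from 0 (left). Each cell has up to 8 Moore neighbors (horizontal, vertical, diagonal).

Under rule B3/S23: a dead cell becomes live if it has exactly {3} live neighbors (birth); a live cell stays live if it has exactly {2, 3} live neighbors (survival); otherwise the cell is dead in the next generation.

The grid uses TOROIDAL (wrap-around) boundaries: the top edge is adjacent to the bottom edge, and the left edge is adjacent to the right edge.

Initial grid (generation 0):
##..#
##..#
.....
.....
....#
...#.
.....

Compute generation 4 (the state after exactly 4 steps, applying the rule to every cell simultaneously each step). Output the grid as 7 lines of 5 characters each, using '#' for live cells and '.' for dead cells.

Simulating step by step:
Generation 0 (given above): 8 live cells
Generation 1: 7 live cells
.#..#
.#..#
#....
.....
.....
.....
#...#
Generation 2: 8 live cells
.#.##
.#..#
#....
.....
.....
.....
#...#
Generation 3: 11 live cells
.###.
.####
#....
.....
.....
.....
#..##
Generation 4: 11 live cells
(generation 4 grid is the final answer)

Answer: .....
....#
#####
.....
.....
....#
##.##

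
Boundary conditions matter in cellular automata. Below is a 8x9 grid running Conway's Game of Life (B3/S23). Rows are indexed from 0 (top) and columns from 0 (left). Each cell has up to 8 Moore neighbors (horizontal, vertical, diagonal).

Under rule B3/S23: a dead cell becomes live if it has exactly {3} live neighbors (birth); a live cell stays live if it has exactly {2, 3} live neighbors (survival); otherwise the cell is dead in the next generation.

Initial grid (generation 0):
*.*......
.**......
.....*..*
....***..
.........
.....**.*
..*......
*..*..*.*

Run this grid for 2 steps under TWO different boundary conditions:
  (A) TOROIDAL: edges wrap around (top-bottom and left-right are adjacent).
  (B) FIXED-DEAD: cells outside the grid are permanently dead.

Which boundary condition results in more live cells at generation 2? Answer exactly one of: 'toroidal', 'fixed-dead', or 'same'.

Under TOROIDAL boundary, generation 2:
.........
*.*.**..*
.*.**.*..
...*...*.
....*.*..
.....****
**.....**
..***....
Population = 24

Under FIXED-DEAD boundary, generation 2:
.**......
.***.*...
...**.*..
...*...*.
....*.*..
.....**..
.........
.........
Population = 15

Comparison: toroidal=24, fixed-dead=15 -> toroidal

Answer: toroidal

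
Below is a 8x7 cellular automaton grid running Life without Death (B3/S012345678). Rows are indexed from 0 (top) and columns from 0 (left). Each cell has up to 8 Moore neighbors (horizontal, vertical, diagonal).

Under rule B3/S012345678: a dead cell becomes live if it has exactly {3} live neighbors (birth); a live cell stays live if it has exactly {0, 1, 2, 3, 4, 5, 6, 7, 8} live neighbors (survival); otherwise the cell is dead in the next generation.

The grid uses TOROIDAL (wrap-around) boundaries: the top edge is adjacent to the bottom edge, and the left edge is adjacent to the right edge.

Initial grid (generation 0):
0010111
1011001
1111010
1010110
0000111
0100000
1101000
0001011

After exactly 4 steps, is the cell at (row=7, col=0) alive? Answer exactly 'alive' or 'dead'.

Answer: dead

Derivation:
Simulating step by step:
Generation 0 (given above): 27 live cells
Generation 1: 38 live cells
0110111
1011001
1111010
1010110
1101111
0110111
1101101
0101011
Generation 2: 38 live cells
0110111
1011001
1111010
1010110
1101111
0110111
1101101
0101011
Generation 3: 38 live cells
0110111
1011001
1111010
1010110
1101111
0110111
1101101
0101011
Generation 4: 38 live cells
0110111
1011001
1111010
1010110
1101111
0110111
1101101
0101011

Cell (7,0) at generation 4: 0 -> dead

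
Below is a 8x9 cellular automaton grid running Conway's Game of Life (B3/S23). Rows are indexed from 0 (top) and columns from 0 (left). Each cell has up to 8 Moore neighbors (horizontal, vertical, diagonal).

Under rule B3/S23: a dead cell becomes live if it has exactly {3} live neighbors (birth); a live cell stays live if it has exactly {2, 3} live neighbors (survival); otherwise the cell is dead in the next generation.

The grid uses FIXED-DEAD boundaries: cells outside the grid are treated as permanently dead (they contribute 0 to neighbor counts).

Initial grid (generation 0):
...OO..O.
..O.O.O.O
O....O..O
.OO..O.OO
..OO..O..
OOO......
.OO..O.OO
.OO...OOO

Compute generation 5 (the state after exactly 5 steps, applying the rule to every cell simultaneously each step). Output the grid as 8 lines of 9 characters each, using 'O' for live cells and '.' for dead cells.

Simulating step by step:
Generation 0 (given above): 31 live cells
Generation 1: 32 live cells
...OOO.O.
....O.O.O
..OOOO..O
.OOOOO.OO
O..O..OO.
O.....OO.
...O....O
.OO...O.O
Generation 2: 22 live cells
...OOOOO.
..O...O.O
.O......O
.O......O
O..O.....
......O.O
.OO...O.O
..O....O.
Generation 3: 26 live cells
...OOOOO.
..OOO.O.O
.OO.....O
OOO......
.......O.
.OO......
.OO...O.O
.OO....O.
Generation 4: 20 live cells
..O...OO.
.O....O.O
O......O.
O.O......
O........
.OO....O.
O..O...O.
.OO....O.
Generation 5: 20 live cells
(generation 5 grid is the final answer)

Answer: ......OO.
.O....O.O
O......O.
O........
O.O......
OOO......
O..O..OOO
.OO......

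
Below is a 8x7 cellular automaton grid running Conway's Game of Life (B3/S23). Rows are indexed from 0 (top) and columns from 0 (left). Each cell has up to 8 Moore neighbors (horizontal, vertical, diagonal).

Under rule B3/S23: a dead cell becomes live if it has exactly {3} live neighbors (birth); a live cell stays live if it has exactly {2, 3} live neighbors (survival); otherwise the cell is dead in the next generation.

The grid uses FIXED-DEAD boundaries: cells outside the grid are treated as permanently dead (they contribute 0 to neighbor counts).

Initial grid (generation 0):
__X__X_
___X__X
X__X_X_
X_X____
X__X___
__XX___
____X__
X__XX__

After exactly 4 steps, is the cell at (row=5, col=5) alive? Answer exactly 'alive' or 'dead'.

Simulating step by step:
Generation 0 (given above): 17 live cells
Generation 1: 20 live cells
_______
__XX_XX
_XXXX__
X_XXX__
___X___
__XXX__
__X_X__
___XX__
Generation 2: 9 live cells
_______
_X___X_
_______
_______
_X_____
__X_X__
__X__X_
___XX__
Generation 3: 7 live cells
_______
_______
_______
_______
_______
_XXX___
__X__X_
___XX__
Generation 4: 7 live cells
_______
_______
_______
_______
__X____
_XXX___
_X_____
___XX__

Cell (5,5) at generation 4: 0 -> dead

Answer: dead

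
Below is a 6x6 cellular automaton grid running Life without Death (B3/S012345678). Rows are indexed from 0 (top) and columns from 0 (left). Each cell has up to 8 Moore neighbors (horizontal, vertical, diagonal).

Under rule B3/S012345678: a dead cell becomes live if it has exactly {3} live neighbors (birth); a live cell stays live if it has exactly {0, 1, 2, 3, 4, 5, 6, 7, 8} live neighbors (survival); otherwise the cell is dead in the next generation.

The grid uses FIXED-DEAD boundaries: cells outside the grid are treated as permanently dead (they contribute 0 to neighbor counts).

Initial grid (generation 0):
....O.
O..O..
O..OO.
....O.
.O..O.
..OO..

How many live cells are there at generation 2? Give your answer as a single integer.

Simulating step by step:
Generation 0 (given above): 11 live cells
Generation 1: 13 live cells
....O.
O..O..
O..OO.
....OO
.OO.O.
..OO..
Generation 2: 18 live cells
....O.
O..O..
O..OOO
.OO.OO
.OO.OO
.OOO..
Population at generation 2: 18

Answer: 18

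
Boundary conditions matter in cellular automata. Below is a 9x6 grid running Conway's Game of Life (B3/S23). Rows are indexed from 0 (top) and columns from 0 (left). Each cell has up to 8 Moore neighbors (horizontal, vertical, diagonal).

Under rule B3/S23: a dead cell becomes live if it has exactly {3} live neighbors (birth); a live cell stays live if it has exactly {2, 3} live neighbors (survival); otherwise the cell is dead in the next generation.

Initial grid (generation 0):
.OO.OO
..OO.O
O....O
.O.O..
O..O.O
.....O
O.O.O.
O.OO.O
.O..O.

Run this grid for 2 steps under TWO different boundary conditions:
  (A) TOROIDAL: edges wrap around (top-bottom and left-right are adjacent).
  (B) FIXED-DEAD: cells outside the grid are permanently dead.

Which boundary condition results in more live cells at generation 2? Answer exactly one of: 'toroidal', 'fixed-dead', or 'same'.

Under TOROIDAL boundary, generation 2:
..O...
...O.O
O..OO.
...OO.
O..O..
...OO.
O.O..O
...O.O
OO....
Population = 19

Under FIXED-DEAD boundary, generation 2:
.OO.OO
.....O
O..OO.
O..O..
O..O..
.O.O.O
..O..O
.....O
.OOOO.
Population = 22

Comparison: toroidal=19, fixed-dead=22 -> fixed-dead

Answer: fixed-dead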